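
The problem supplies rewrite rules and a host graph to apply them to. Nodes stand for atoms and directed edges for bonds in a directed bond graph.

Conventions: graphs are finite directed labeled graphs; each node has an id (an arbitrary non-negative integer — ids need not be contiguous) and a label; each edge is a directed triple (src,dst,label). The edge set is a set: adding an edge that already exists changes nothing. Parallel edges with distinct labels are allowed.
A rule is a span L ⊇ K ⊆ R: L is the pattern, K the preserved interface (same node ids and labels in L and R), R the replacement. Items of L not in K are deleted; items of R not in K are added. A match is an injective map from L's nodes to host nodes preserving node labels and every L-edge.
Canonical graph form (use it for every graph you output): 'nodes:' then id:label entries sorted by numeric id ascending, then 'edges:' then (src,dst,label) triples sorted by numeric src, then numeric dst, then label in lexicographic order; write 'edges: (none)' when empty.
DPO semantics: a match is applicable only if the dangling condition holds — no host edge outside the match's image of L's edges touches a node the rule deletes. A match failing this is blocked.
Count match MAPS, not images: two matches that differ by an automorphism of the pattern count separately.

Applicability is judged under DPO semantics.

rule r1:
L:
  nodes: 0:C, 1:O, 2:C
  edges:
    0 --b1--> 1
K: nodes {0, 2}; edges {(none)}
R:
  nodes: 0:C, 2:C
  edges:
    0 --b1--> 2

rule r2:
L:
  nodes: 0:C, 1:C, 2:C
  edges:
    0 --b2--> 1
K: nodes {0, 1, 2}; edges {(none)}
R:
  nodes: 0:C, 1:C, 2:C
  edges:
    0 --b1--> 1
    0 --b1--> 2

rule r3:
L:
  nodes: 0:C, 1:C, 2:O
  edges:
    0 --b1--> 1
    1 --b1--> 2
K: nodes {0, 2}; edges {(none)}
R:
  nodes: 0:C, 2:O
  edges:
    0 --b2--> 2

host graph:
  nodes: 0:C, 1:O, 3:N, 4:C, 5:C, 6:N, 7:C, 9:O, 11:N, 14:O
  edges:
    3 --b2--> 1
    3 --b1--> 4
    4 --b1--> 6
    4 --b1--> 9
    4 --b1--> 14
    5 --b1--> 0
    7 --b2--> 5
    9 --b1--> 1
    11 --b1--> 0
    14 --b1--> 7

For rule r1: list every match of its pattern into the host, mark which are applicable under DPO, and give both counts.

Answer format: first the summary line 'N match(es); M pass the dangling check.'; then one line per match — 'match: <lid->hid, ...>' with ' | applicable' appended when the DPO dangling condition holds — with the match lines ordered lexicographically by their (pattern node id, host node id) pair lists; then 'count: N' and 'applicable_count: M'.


6 match(es); 0 pass the dangling check.
match: 0->4, 1->9, 2->0
match: 0->4, 1->9, 2->5
match: 0->4, 1->9, 2->7
match: 0->4, 1->14, 2->0
match: 0->4, 1->14, 2->5
match: 0->4, 1->14, 2->7
count: 6
applicable_count: 0


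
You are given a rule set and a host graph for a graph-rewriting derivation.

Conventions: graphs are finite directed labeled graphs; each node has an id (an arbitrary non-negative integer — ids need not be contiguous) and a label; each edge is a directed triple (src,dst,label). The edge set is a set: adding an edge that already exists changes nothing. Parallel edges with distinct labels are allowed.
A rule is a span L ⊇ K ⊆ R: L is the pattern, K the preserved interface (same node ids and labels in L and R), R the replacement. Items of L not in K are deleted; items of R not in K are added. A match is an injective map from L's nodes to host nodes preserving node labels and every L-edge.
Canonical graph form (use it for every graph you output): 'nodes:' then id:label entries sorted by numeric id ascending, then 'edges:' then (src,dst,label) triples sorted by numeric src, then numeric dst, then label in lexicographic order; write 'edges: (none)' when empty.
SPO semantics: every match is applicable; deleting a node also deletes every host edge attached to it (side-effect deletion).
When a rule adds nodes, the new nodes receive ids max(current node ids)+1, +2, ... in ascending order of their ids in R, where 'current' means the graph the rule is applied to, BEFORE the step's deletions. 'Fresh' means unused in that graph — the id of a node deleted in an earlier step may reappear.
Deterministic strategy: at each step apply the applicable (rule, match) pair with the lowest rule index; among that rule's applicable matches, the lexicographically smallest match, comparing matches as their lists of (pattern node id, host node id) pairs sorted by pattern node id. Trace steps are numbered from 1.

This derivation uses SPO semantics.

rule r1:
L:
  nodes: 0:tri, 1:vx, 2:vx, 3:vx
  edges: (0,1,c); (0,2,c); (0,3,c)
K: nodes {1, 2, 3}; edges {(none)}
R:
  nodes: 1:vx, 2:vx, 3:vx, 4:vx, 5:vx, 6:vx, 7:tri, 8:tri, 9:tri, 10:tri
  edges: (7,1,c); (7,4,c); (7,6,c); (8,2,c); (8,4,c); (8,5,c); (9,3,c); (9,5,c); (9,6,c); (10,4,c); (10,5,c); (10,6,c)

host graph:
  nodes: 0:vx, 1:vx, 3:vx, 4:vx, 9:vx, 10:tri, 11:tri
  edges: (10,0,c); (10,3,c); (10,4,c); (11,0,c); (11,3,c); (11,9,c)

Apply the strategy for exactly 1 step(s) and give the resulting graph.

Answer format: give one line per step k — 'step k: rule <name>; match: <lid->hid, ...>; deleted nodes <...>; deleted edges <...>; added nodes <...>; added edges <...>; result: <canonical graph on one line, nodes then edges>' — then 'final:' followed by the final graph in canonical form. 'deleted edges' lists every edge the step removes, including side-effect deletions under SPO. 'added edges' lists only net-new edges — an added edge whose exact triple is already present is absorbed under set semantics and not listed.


step 1: rule r1; match: 0->10, 1->0, 2->3, 3->4; deleted nodes 10; deleted edges (10,0,c); (10,3,c); (10,4,c); added nodes 12, 13, 14, 15, 16, 17, 18; added edges (15,0,c); (15,12,c); (15,14,c); (16,3,c); (16,12,c); (16,13,c); (17,4,c); (17,13,c); (17,14,c); (18,12,c); (18,13,c); (18,14,c); result: nodes: 0:vx, 1:vx, 3:vx, 4:vx, 9:vx, 11:tri, 12:vx, 13:vx, 14:vx, 15:tri, 16:tri, 17:tri, 18:tri edges: (11,0,c); (11,3,c); (11,9,c); (15,0,c); (15,12,c); (15,14,c); (16,3,c); (16,12,c); (16,13,c); (17,4,c); (17,13,c); (17,14,c); (18,12,c); (18,13,c); (18,14,c)
final:
nodes: 0:vx, 1:vx, 3:vx, 4:vx, 9:vx, 11:tri, 12:vx, 13:vx, 14:vx, 15:tri, 16:tri, 17:tri, 18:tri
edges: (11,0,c); (11,3,c); (11,9,c); (15,0,c); (15,12,c); (15,14,c); (16,3,c); (16,12,c); (16,13,c); (17,4,c); (17,13,c); (17,14,c); (18,12,c); (18,13,c); (18,14,c)


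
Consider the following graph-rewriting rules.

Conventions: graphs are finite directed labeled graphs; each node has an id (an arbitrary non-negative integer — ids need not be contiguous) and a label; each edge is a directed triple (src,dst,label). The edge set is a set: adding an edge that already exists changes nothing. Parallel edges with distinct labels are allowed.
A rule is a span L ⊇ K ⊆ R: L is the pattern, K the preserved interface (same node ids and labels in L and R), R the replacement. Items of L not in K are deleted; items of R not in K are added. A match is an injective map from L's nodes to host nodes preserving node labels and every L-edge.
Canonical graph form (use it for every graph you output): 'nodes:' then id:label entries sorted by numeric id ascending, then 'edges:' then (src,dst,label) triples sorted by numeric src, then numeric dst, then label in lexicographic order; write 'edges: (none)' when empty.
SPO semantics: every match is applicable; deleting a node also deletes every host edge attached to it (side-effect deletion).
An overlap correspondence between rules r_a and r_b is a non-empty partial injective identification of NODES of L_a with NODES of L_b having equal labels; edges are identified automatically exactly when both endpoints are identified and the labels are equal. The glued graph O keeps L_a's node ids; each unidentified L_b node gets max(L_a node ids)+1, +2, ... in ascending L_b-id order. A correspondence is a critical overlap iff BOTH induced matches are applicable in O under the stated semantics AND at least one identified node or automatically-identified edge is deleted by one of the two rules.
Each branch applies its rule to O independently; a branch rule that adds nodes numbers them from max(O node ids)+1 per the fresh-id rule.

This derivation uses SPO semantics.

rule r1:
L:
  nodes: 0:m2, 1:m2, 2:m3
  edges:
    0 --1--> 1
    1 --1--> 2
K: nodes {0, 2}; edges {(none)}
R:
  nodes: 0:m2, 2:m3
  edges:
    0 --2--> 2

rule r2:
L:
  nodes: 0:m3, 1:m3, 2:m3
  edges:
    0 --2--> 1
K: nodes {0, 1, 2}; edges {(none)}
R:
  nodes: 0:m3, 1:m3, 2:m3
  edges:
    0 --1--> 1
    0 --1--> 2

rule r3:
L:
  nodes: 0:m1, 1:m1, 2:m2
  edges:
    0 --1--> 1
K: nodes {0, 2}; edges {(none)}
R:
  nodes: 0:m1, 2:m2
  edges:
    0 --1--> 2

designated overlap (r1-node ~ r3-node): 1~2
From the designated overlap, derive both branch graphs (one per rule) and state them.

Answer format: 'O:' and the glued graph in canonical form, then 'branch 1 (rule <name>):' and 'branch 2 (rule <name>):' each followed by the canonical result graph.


O:
nodes: 0:m2, 1:m2, 2:m3, 3:m1, 4:m1
edges: (0,1,1); (1,2,1); (3,4,1)
branch 1 (rule r1):
nodes: 0:m2, 2:m3, 3:m1, 4:m1
edges: (0,2,2); (3,4,1)
branch 2 (rule r3):
nodes: 0:m2, 1:m2, 2:m3, 3:m1
edges: (0,1,1); (1,2,1); (3,1,1)


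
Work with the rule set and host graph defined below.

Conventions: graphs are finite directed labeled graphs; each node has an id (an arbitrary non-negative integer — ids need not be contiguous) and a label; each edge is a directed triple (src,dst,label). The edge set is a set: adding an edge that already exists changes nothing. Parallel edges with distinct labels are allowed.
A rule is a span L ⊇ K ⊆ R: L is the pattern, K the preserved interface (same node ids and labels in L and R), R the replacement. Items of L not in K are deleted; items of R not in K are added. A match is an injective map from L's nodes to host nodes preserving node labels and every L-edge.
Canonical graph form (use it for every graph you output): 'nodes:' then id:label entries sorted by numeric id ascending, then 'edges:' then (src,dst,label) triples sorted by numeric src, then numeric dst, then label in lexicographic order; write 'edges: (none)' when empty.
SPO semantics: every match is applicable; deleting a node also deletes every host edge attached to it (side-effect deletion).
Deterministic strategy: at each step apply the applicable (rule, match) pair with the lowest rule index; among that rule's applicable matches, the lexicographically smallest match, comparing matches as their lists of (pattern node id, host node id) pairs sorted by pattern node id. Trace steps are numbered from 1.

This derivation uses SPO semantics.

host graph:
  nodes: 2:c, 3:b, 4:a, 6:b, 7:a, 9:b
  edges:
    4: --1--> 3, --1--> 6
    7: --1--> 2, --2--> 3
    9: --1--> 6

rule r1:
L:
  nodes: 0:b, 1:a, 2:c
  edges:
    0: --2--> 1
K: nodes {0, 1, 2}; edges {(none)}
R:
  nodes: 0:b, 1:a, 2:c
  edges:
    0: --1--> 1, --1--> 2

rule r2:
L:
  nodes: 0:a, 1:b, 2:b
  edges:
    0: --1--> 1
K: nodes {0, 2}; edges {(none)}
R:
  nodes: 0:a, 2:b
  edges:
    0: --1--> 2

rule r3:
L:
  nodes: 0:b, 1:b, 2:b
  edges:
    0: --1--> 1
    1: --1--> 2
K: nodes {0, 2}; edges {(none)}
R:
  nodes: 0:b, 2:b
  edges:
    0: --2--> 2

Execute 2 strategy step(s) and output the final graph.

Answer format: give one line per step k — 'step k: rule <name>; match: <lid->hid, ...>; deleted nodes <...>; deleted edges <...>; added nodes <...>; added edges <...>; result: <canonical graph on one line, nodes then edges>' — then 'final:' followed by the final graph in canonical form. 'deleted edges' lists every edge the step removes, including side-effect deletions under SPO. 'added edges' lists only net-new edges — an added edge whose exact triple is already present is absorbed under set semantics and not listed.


step 1: rule r2; match: 0->4, 1->3, 2->6; deleted nodes 3; deleted edges (4,3,1); (7,3,2); added nodes (none); added edges (none); result: nodes: 2:c, 4:a, 6:b, 7:a, 9:b edges: (4,6,1); (7,2,1); (9,6,1)
step 2: rule r2; match: 0->4, 1->6, 2->9; deleted nodes 6; deleted edges (4,6,1); (9,6,1); added nodes (none); added edges (4,9,1); result: nodes: 2:c, 4:a, 7:a, 9:b edges: (4,9,1); (7,2,1)
final:
nodes: 2:c, 4:a, 7:a, 9:b
edges: (4,9,1); (7,2,1)


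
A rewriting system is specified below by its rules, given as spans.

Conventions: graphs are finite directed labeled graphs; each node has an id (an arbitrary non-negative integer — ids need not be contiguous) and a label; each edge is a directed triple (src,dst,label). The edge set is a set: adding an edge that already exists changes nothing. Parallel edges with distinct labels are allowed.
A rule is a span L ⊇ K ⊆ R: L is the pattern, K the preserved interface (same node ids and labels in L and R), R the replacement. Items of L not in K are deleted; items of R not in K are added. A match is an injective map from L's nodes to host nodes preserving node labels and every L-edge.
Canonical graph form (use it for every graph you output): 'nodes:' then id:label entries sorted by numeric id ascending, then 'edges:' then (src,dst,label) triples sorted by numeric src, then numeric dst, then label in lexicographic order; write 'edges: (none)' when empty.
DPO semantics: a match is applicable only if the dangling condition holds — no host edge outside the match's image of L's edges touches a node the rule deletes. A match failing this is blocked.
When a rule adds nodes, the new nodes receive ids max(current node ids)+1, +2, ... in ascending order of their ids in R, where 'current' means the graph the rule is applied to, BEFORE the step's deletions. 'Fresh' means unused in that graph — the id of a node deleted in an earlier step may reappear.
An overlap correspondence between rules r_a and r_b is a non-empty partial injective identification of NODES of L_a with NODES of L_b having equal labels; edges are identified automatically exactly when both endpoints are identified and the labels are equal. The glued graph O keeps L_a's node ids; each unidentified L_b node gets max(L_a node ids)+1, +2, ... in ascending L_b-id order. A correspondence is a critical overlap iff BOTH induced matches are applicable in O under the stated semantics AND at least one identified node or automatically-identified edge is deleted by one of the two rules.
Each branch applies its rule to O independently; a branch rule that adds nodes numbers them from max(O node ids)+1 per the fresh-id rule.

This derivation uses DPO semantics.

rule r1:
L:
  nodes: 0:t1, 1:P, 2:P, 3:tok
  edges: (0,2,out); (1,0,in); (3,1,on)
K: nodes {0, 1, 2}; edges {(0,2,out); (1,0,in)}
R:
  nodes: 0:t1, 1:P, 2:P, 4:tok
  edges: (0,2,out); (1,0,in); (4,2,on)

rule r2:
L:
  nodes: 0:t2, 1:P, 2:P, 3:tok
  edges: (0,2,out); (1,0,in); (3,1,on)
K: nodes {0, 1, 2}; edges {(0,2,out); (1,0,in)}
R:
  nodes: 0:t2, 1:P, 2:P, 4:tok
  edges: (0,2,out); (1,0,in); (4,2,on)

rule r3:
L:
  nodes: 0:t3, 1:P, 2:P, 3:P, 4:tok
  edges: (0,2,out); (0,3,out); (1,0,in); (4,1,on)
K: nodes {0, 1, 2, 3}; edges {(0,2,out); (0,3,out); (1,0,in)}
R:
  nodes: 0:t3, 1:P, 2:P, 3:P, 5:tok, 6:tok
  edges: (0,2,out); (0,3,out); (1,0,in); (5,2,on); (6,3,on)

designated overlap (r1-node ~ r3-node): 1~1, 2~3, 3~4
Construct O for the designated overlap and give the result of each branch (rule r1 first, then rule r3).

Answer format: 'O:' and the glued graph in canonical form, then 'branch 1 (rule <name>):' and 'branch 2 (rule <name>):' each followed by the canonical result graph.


O:
nodes: 0:t1, 1:P, 2:P, 3:tok, 4:t3, 5:P
edges: (0,2,out); (1,0,in); (1,4,in); (3,1,on); (4,2,out); (4,5,out)
branch 1 (rule r1):
nodes: 0:t1, 1:P, 2:P, 4:t3, 5:P, 6:tok
edges: (0,2,out); (1,0,in); (1,4,in); (4,2,out); (4,5,out); (6,2,on)
branch 2 (rule r3):
nodes: 0:t1, 1:P, 2:P, 4:t3, 5:P, 6:tok, 7:tok
edges: (0,2,out); (1,0,in); (1,4,in); (4,2,out); (4,5,out); (6,5,on); (7,2,on)


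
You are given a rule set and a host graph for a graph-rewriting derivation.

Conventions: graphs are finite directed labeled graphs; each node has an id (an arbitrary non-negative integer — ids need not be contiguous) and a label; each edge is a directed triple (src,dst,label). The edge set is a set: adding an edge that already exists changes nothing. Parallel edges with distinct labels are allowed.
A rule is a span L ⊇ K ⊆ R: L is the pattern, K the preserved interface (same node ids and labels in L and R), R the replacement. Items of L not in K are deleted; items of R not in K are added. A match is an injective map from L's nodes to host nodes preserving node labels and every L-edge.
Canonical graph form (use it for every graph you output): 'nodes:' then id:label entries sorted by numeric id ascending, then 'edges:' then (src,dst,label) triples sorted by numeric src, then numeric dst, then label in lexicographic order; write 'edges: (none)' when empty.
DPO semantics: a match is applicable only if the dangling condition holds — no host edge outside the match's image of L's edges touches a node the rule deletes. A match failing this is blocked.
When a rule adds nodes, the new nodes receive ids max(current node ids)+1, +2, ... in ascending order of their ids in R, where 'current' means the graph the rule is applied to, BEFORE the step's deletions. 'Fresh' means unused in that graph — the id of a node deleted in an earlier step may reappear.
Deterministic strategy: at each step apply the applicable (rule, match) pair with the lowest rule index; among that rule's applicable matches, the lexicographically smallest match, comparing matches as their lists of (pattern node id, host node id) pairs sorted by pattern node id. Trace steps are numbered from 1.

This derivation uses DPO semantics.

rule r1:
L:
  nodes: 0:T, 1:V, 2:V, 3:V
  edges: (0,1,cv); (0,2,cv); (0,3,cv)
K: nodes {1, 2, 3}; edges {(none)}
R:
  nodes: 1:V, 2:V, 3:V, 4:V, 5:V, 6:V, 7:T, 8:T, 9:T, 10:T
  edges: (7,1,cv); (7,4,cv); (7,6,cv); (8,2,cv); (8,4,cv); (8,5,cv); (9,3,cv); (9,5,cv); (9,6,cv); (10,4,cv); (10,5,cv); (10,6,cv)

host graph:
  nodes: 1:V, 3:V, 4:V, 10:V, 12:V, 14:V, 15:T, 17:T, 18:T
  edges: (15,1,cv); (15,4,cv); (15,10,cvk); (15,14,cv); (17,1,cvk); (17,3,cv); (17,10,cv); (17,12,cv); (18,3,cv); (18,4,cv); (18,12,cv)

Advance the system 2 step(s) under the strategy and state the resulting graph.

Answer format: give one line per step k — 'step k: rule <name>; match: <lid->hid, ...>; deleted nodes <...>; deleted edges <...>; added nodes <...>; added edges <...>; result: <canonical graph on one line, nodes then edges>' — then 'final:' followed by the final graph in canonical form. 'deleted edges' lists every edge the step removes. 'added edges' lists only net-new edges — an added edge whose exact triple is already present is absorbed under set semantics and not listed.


step 1: rule r1; match: 0->18, 1->3, 2->4, 3->12; deleted nodes 18; deleted edges (18,3,cv); (18,4,cv); (18,12,cv); added nodes 19, 20, 21, 22, 23, 24, 25; added edges (22,3,cv); (22,19,cv); (22,21,cv); (23,4,cv); (23,19,cv); (23,20,cv); (24,12,cv); (24,20,cv); (24,21,cv); (25,19,cv); (25,20,cv); (25,21,cv); result: nodes: 1:V, 3:V, 4:V, 10:V, 12:V, 14:V, 15:T, 17:T, 19:V, 20:V, 21:V, 22:T, 23:T, 24:T, 25:T edges: (15,1,cv); (15,4,cv); (15,10,cvk); (15,14,cv); (17,1,cvk); (17,3,cv); (17,10,cv); (17,12,cv); (22,3,cv); (22,19,cv); (22,21,cv); (23,4,cv); (23,19,cv); (23,20,cv); (24,12,cv); (24,20,cv); (24,21,cv); (25,19,cv); (25,20,cv); (25,21,cv)
step 2: rule r1; match: 0->22, 1->3, 2->19, 3->21; deleted nodes 22; deleted edges (22,3,cv); (22,19,cv); (22,21,cv); added nodes 26, 27, 28, 29, 30, 31, 32; added edges (29,3,cv); (29,26,cv); (29,28,cv); (30,19,cv); (30,26,cv); (30,27,cv); (31,21,cv); (31,27,cv); (31,28,cv); (32,26,cv); (32,27,cv); (32,28,cv); result: nodes: 1:V, 3:V, 4:V, 10:V, 12:V, 14:V, 15:T, 17:T, 19:V, 20:V, 21:V, 23:T, 24:T, 25:T, 26:V, 27:V, 28:V, 29:T, 30:T, 31:T, 32:T edges: (15,1,cv); (15,4,cv); (15,10,cvk); (15,14,cv); (17,1,cvk); (17,3,cv); (17,10,cv); (17,12,cv); (23,4,cv); (23,19,cv); (23,20,cv); (24,12,cv); (24,20,cv); (24,21,cv); (25,19,cv); (25,20,cv); (25,21,cv); (29,3,cv); (29,26,cv); (29,28,cv); (30,19,cv); (30,26,cv); (30,27,cv); (31,21,cv); (31,27,cv); (31,28,cv); (32,26,cv); (32,27,cv); (32,28,cv)
final:
nodes: 1:V, 3:V, 4:V, 10:V, 12:V, 14:V, 15:T, 17:T, 19:V, 20:V, 21:V, 23:T, 24:T, 25:T, 26:V, 27:V, 28:V, 29:T, 30:T, 31:T, 32:T
edges: (15,1,cv); (15,4,cv); (15,10,cvk); (15,14,cv); (17,1,cvk); (17,3,cv); (17,10,cv); (17,12,cv); (23,4,cv); (23,19,cv); (23,20,cv); (24,12,cv); (24,20,cv); (24,21,cv); (25,19,cv); (25,20,cv); (25,21,cv); (29,3,cv); (29,26,cv); (29,28,cv); (30,19,cv); (30,26,cv); (30,27,cv); (31,21,cv); (31,27,cv); (31,28,cv); (32,26,cv); (32,27,cv); (32,28,cv)


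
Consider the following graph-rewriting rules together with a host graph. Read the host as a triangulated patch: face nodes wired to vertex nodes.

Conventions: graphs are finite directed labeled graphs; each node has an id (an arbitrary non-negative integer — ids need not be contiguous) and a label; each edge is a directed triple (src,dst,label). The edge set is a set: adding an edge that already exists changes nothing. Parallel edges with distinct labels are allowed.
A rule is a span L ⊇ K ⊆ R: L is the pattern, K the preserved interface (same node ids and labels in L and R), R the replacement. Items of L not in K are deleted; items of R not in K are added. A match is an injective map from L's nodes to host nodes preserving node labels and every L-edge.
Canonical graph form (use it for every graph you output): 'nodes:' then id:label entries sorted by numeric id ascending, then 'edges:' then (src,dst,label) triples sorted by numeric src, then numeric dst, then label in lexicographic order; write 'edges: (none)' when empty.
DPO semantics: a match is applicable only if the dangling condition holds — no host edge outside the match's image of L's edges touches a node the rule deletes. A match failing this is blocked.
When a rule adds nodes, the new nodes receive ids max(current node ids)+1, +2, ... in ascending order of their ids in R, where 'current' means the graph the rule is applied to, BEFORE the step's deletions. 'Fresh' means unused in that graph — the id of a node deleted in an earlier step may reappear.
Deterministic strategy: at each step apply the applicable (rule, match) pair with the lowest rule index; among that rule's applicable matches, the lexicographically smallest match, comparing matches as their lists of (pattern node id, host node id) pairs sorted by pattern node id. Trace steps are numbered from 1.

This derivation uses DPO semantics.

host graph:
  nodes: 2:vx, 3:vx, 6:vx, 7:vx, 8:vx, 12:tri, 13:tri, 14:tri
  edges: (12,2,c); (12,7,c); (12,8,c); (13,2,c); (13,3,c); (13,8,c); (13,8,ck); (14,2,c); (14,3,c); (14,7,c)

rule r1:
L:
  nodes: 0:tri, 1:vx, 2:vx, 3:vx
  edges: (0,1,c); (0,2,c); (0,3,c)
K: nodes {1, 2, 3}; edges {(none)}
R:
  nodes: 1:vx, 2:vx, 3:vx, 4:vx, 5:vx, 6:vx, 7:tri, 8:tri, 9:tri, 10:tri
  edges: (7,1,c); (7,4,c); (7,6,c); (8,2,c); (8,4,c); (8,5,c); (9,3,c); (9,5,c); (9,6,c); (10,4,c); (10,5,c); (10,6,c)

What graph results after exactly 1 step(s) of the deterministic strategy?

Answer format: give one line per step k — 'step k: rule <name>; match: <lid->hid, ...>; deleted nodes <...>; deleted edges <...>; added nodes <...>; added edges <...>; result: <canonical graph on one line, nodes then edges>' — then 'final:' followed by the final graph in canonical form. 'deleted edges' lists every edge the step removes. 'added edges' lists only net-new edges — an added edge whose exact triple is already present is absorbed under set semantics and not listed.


step 1: rule r1; match: 0->12, 1->2, 2->7, 3->8; deleted nodes 12; deleted edges (12,2,c); (12,7,c); (12,8,c); added nodes 15, 16, 17, 18, 19, 20, 21; added edges (18,2,c); (18,15,c); (18,17,c); (19,7,c); (19,15,c); (19,16,c); (20,8,c); (20,16,c); (20,17,c); (21,15,c); (21,16,c); (21,17,c); result: nodes: 2:vx, 3:vx, 6:vx, 7:vx, 8:vx, 13:tri, 14:tri, 15:vx, 16:vx, 17:vx, 18:tri, 19:tri, 20:tri, 21:tri edges: (13,2,c); (13,3,c); (13,8,c); (13,8,ck); (14,2,c); (14,3,c); (14,7,c); (18,2,c); (18,15,c); (18,17,c); (19,7,c); (19,15,c); (19,16,c); (20,8,c); (20,16,c); (20,17,c); (21,15,c); (21,16,c); (21,17,c)
final:
nodes: 2:vx, 3:vx, 6:vx, 7:vx, 8:vx, 13:tri, 14:tri, 15:vx, 16:vx, 17:vx, 18:tri, 19:tri, 20:tri, 21:tri
edges: (13,2,c); (13,3,c); (13,8,c); (13,8,ck); (14,2,c); (14,3,c); (14,7,c); (18,2,c); (18,15,c); (18,17,c); (19,7,c); (19,15,c); (19,16,c); (20,8,c); (20,16,c); (20,17,c); (21,15,c); (21,16,c); (21,17,c)


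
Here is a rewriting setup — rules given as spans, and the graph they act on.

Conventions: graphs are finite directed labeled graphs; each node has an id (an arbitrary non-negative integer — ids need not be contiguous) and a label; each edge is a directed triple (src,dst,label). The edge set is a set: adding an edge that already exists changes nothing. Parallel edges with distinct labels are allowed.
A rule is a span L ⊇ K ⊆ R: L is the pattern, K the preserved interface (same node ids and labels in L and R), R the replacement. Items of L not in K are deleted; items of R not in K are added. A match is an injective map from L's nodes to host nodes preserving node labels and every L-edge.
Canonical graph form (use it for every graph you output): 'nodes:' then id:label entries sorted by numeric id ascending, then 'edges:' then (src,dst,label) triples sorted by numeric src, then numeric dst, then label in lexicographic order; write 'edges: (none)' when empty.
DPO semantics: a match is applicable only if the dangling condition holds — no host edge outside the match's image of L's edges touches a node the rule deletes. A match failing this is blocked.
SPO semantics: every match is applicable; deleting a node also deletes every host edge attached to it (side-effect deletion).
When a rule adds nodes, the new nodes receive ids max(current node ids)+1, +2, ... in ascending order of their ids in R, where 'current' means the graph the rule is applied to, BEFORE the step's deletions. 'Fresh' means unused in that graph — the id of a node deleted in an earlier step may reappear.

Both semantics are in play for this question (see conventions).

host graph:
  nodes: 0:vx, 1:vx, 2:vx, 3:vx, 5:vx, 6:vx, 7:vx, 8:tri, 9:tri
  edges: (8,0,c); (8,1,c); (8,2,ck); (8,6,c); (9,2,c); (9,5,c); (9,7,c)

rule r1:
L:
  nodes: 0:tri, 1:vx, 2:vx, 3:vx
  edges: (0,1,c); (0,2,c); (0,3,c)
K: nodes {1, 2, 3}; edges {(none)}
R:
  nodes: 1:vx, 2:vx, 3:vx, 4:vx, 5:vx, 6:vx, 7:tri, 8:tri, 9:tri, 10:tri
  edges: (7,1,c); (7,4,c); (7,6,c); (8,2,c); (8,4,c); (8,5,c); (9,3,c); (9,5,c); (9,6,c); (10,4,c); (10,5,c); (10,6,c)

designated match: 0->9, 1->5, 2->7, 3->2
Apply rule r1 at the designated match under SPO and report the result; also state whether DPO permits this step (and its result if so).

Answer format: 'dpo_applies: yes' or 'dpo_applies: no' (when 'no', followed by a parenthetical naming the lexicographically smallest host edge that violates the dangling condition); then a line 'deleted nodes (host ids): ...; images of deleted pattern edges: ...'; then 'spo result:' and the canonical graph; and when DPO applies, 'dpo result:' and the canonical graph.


dpo_applies: yes
deleted nodes (host ids): 9; images of deleted pattern edges: (9,2,c); (9,5,c); (9,7,c)
spo result:
nodes: 0:vx, 1:vx, 2:vx, 3:vx, 5:vx, 6:vx, 7:vx, 8:tri, 10:vx, 11:vx, 12:vx, 13:tri, 14:tri, 15:tri, 16:tri
edges: (8,0,c); (8,1,c); (8,2,ck); (8,6,c); (13,5,c); (13,10,c); (13,12,c); (14,7,c); (14,10,c); (14,11,c); (15,2,c); (15,11,c); (15,12,c); (16,10,c); (16,11,c); (16,12,c)
dpo result:
nodes: 0:vx, 1:vx, 2:vx, 3:vx, 5:vx, 6:vx, 7:vx, 8:tri, 10:vx, 11:vx, 12:vx, 13:tri, 14:tri, 15:tri, 16:tri
edges: (8,0,c); (8,1,c); (8,2,ck); (8,6,c); (13,5,c); (13,10,c); (13,12,c); (14,7,c); (14,10,c); (14,11,c); (15,2,c); (15,11,c); (15,12,c); (16,10,c); (16,11,c); (16,12,c)


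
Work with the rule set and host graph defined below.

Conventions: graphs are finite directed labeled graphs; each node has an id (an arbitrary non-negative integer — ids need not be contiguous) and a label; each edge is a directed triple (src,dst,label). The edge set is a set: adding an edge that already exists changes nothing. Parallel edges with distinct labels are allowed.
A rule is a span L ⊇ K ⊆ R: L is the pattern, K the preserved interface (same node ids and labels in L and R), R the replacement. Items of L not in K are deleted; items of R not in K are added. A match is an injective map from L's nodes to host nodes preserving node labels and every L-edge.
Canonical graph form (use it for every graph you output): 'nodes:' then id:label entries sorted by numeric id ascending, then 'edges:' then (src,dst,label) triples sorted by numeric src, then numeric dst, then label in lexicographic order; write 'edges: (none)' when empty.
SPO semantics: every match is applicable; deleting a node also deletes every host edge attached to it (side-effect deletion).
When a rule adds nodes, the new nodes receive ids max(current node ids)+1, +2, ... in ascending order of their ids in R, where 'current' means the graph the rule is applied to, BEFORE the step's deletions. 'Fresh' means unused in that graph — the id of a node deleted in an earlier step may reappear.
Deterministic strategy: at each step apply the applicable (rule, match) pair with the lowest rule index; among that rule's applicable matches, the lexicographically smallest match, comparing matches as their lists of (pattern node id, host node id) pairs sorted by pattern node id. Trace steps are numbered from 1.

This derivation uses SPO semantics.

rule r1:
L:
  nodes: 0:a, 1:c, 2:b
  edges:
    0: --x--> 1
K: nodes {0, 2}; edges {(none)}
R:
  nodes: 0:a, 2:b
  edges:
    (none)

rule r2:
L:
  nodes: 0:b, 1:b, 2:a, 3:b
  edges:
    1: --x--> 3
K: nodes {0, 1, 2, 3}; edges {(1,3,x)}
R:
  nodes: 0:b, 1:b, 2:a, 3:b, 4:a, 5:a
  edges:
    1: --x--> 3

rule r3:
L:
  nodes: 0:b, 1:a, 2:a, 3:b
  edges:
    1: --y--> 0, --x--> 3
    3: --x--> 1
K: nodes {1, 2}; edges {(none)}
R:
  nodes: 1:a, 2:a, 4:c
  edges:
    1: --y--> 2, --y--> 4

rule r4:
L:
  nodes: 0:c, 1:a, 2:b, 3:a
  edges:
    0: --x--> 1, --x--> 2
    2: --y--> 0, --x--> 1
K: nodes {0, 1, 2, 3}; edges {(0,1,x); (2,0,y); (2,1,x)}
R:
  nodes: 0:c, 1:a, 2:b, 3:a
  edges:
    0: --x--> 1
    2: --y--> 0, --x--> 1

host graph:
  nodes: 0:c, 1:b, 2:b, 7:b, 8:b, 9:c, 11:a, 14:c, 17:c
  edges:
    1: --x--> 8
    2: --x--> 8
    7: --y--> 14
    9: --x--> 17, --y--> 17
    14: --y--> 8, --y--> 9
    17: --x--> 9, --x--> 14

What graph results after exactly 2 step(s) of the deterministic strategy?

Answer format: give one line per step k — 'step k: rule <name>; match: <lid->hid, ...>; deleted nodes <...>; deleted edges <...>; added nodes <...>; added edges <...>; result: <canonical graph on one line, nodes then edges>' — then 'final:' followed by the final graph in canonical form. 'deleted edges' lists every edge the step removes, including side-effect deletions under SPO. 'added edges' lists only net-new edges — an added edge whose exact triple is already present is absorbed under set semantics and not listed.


step 1: rule r2; match: 0->1, 1->2, 2->11, 3->8; deleted nodes (none); deleted edges (none); added nodes 18, 19; added edges (none); result: nodes: 0:c, 1:b, 2:b, 7:b, 8:b, 9:c, 11:a, 14:c, 17:c, 18:a, 19:a edges: (1,8,x); (2,8,x); (7,14,y); (9,17,x); (9,17,y); (14,8,y); (14,9,y); (17,9,x); (17,14,x)
step 2: rule r2; match: 0->1, 1->2, 2->11, 3->8; deleted nodes (none); deleted edges (none); added nodes 20, 21; added edges (none); result: nodes: 0:c, 1:b, 2:b, 7:b, 8:b, 9:c, 11:a, 14:c, 17:c, 18:a, 19:a, 20:a, 21:a edges: (1,8,x); (2,8,x); (7,14,y); (9,17,x); (9,17,y); (14,8,y); (14,9,y); (17,9,x); (17,14,x)
final:
nodes: 0:c, 1:b, 2:b, 7:b, 8:b, 9:c, 11:a, 14:c, 17:c, 18:a, 19:a, 20:a, 21:a
edges: (1,8,x); (2,8,x); (7,14,y); (9,17,x); (9,17,y); (14,8,y); (14,9,y); (17,9,x); (17,14,x)


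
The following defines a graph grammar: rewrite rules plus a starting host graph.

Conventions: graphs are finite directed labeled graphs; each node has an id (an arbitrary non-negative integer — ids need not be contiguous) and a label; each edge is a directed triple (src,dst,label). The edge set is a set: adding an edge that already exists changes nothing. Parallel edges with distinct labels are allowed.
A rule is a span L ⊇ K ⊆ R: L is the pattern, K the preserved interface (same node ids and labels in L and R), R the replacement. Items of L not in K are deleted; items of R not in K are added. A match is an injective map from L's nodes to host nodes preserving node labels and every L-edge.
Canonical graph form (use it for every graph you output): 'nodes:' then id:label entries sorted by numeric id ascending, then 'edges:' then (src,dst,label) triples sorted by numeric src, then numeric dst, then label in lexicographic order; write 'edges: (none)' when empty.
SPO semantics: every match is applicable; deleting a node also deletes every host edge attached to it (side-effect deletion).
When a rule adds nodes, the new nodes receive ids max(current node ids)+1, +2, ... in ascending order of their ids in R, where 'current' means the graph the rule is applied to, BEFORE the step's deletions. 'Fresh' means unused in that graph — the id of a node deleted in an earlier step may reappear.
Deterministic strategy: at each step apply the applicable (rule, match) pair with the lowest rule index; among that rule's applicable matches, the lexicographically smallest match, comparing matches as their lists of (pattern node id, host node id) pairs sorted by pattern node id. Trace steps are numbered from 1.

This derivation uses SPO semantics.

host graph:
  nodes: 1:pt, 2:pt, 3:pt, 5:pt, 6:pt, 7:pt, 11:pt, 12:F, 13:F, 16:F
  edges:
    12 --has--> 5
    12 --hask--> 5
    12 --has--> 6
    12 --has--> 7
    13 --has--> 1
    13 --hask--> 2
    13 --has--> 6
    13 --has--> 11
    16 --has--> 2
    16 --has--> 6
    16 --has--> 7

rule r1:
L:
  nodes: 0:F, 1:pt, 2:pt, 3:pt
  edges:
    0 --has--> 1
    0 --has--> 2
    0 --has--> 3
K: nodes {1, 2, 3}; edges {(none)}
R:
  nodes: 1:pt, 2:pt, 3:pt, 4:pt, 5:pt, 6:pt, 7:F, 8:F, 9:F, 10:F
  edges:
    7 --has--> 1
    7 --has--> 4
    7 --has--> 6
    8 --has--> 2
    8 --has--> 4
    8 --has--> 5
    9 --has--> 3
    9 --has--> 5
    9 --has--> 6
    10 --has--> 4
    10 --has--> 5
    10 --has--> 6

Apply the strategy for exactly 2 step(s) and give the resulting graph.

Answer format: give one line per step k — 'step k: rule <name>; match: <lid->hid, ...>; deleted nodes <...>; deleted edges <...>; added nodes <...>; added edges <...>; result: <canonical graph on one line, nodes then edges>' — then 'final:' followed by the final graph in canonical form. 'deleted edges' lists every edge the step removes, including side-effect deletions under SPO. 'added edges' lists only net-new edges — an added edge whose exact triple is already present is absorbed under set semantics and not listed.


step 1: rule r1; match: 0->12, 1->5, 2->6, 3->7; deleted nodes 12; deleted edges (12,5,has); (12,5,hask); (12,6,has); (12,7,has); added nodes 17, 18, 19, 20, 21, 22, 23; added edges (20,5,has); (20,17,has); (20,19,has); (21,6,has); (21,17,has); (21,18,has); (22,7,has); (22,18,has); (22,19,has); (23,17,has); (23,18,has); (23,19,has); result: nodes: 1:pt, 2:pt, 3:pt, 5:pt, 6:pt, 7:pt, 11:pt, 13:F, 16:F, 17:pt, 18:pt, 19:pt, 20:F, 21:F, 22:F, 23:F edges: (13,1,has); (13,2,hask); (13,6,has); (13,11,has); (16,2,has); (16,6,has); (16,7,has); (20,5,has); (20,17,has); (20,19,has); (21,6,has); (21,17,has); (21,18,has); (22,7,has); (22,18,has); (22,19,has); (23,17,has); (23,18,has); (23,19,has)
step 2: rule r1; match: 0->13, 1->1, 2->6, 3->11; deleted nodes 13; deleted edges (13,1,has); (13,2,hask); (13,6,has); (13,11,has); added nodes 24, 25, 26, 27, 28, 29, 30; added edges (27,1,has); (27,24,has); (27,26,has); (28,6,has); (28,24,has); (28,25,has); (29,11,has); (29,25,has); (29,26,has); (30,24,has); (30,25,has); (30,26,has); result: nodes: 1:pt, 2:pt, 3:pt, 5:pt, 6:pt, 7:pt, 11:pt, 16:F, 17:pt, 18:pt, 19:pt, 20:F, 21:F, 22:F, 23:F, 24:pt, 25:pt, 26:pt, 27:F, 28:F, 29:F, 30:F edges: (16,2,has); (16,6,has); (16,7,has); (20,5,has); (20,17,has); (20,19,has); (21,6,has); (21,17,has); (21,18,has); (22,7,has); (22,18,has); (22,19,has); (23,17,has); (23,18,has); (23,19,has); (27,1,has); (27,24,has); (27,26,has); (28,6,has); (28,24,has); (28,25,has); (29,11,has); (29,25,has); (29,26,has); (30,24,has); (30,25,has); (30,26,has)
final:
nodes: 1:pt, 2:pt, 3:pt, 5:pt, 6:pt, 7:pt, 11:pt, 16:F, 17:pt, 18:pt, 19:pt, 20:F, 21:F, 22:F, 23:F, 24:pt, 25:pt, 26:pt, 27:F, 28:F, 29:F, 30:F
edges: (16,2,has); (16,6,has); (16,7,has); (20,5,has); (20,17,has); (20,19,has); (21,6,has); (21,17,has); (21,18,has); (22,7,has); (22,18,has); (22,19,has); (23,17,has); (23,18,has); (23,19,has); (27,1,has); (27,24,has); (27,26,has); (28,6,has); (28,24,has); (28,25,has); (29,11,has); (29,25,has); (29,26,has); (30,24,has); (30,25,has); (30,26,has)


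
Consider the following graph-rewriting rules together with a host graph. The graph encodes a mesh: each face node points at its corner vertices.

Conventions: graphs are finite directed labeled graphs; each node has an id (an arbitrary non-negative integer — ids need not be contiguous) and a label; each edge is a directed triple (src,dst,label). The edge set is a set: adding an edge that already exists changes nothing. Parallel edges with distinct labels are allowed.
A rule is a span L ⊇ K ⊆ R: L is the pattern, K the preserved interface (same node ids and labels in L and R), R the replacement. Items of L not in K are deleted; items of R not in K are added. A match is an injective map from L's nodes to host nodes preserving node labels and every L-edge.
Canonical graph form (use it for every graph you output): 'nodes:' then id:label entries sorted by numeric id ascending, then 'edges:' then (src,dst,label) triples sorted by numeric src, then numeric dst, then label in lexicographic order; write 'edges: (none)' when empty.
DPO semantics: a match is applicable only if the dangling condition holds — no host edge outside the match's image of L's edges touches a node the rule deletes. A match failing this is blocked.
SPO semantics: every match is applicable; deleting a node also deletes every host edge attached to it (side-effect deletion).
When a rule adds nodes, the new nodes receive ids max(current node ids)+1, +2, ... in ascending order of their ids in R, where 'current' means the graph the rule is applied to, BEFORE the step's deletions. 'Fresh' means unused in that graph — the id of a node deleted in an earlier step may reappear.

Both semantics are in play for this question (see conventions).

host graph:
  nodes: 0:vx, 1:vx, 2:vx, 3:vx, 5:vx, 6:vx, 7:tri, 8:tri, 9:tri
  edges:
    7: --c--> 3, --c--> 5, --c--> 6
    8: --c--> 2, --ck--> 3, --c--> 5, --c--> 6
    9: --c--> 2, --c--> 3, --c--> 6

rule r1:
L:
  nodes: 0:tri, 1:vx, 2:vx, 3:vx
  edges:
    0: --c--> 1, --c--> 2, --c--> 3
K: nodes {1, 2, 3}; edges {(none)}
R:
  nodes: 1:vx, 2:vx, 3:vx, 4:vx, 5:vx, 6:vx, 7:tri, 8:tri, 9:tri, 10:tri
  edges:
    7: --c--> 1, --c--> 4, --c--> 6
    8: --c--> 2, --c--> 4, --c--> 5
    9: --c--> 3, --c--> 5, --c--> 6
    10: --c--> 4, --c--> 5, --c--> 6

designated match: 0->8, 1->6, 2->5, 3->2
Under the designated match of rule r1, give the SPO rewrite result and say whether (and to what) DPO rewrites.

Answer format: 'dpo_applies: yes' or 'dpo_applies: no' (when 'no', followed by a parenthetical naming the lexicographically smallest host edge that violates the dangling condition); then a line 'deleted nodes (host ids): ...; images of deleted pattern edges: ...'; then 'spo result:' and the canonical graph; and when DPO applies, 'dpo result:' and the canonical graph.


dpo_applies: no
(the rule deletes node 8, which keeps host edge (8,3,ck) outside the match image — the dangling condition fails, DPO blocks; SPO proceeds and side-deletes such edges)
deleted nodes (host ids): 8; images of deleted pattern edges: (8,2,c); (8,5,c); (8,6,c)
spo result:
nodes: 0:vx, 1:vx, 2:vx, 3:vx, 5:vx, 6:vx, 7:tri, 9:tri, 10:vx, 11:vx, 12:vx, 13:tri, 14:tri, 15:tri, 16:tri
edges: (7,3,c); (7,5,c); (7,6,c); (9,2,c); (9,3,c); (9,6,c); (13,6,c); (13,10,c); (13,12,c); (14,5,c); (14,10,c); (14,11,c); (15,2,c); (15,11,c); (15,12,c); (16,10,c); (16,11,c); (16,12,c)


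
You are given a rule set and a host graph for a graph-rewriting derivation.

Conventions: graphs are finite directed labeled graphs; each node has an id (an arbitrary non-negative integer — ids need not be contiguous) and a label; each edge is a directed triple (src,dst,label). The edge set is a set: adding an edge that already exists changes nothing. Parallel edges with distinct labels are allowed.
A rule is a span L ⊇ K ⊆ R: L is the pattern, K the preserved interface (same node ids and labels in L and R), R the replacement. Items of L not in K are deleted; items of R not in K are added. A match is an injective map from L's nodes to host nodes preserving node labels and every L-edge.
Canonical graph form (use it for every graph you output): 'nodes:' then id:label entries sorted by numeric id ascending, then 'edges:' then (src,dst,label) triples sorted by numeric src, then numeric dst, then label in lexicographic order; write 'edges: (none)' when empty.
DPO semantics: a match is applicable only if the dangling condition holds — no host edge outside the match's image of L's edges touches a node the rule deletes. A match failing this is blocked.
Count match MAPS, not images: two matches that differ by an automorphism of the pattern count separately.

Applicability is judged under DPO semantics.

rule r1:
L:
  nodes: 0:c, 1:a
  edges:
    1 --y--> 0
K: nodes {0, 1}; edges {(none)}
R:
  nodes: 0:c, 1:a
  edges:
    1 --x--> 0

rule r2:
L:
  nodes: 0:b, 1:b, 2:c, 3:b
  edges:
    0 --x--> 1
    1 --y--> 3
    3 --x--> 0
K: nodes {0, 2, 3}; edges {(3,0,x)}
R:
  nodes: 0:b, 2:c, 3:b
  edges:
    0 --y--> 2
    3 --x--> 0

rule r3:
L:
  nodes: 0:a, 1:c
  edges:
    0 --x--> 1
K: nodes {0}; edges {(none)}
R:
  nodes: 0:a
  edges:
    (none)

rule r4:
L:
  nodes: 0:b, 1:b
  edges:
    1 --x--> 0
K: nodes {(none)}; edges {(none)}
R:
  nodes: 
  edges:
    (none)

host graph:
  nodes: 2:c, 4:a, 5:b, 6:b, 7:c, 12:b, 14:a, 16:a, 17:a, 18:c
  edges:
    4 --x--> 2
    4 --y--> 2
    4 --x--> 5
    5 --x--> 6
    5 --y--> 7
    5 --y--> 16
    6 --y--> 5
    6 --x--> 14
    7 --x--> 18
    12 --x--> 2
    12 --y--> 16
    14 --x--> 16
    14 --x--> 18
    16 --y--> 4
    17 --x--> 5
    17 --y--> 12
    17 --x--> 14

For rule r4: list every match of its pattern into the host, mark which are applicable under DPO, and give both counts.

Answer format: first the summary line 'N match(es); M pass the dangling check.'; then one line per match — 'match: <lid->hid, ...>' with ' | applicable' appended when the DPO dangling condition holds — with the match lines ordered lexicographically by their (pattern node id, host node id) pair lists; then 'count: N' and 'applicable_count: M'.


1 match(es); 0 pass the dangling check.
match: 0->6, 1->5
count: 1
applicable_count: 0
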